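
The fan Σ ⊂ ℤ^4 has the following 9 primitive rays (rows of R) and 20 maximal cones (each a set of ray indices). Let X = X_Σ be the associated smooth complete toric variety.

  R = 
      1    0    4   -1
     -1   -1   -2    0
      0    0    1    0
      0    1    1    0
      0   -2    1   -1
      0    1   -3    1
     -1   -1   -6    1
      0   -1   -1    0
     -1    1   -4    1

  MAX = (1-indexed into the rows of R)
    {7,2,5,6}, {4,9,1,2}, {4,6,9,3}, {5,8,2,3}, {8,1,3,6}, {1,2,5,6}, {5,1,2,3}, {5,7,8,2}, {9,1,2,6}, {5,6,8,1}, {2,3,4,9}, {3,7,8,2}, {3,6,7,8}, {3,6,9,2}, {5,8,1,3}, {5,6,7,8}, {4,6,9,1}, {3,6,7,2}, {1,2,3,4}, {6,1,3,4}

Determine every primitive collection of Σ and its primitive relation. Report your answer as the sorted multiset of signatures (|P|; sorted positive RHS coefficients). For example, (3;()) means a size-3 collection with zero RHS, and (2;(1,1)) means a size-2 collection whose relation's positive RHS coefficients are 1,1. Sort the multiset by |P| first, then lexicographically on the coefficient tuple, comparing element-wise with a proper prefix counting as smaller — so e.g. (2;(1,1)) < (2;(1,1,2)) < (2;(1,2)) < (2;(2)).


Δ(Σ) — 9 vertices, 14 min non-faces:

  P = {4,8}:  v_{4} + v_{8} = 0  ⟹  sig = (2;())
  P = {1,7}:  v_{1} + v_{7} = v_{5} + v_{6}  ⟹  sig = (2;(1,1))
  P = {4,5}:  v_{4} + v_{5} = v_{1} + v_{2}  ⟹  sig = (2;(1,1))
  P = {4,7}:  v_{4} + v_{7} = v_{2} + v_{6}  ⟹  sig = (2;(1,1))
  P = {8,9}:  v_{8} + v_{9} = v_{2} + v_{6}  ⟹  sig = (2;(1,1))
  P = {5,9}:  v_{5} + v_{9} = v_{1} + 2·v_{2} + v_{6}  ⟹  sig = (2;(1,1,2))
  P = {7,9}:  v_{7} + v_{9} = 2·v_{2} + 2·v_{6}  ⟹  sig = (2;(2,2))
  P = {1,2,8}:  v_{1} + v_{2} + v_{8} = v_{5}  ⟹  sig = (3;(1))
  P = {1,3,9}:  v_{1} + v_{3} + v_{9} = v_{4}  ⟹  sig = (3;(1))
  P = {2,4,6}:  v_{2} + v_{4} + v_{6} = v_{9}  ⟹  sig = (3;(1))
  P = {2,6,8}:  v_{2} + v_{6} + v_{8} = v_{7}  ⟹  sig = (3;(1))
  P = {3,5,6}:  v_{3} + v_{5} + v_{6} = v_{8}  ⟹  sig = (3;(1))
  P = {3,5,7}:  v_{3} + v_{5} + v_{7} = v_{2} + 2·v_{8}  ⟹  sig = (3;(1,2))
  P = {1,2,3,6}:  v_{1} + v_{2} + v_{3} + v_{6} = 0  ⟹  sig = (4;())

so the primitive-relation signature multiset is
    |P|=2: 7 collections, coeffs (), (1,1), (1,1), (1,1), (1,1), (1,1,2), (2,2)
    |P|=3: 6 collections, coeffs (1), (1), (1), (1), (1), (1,2)
    |P|=4: 1 collection, coeffs ()


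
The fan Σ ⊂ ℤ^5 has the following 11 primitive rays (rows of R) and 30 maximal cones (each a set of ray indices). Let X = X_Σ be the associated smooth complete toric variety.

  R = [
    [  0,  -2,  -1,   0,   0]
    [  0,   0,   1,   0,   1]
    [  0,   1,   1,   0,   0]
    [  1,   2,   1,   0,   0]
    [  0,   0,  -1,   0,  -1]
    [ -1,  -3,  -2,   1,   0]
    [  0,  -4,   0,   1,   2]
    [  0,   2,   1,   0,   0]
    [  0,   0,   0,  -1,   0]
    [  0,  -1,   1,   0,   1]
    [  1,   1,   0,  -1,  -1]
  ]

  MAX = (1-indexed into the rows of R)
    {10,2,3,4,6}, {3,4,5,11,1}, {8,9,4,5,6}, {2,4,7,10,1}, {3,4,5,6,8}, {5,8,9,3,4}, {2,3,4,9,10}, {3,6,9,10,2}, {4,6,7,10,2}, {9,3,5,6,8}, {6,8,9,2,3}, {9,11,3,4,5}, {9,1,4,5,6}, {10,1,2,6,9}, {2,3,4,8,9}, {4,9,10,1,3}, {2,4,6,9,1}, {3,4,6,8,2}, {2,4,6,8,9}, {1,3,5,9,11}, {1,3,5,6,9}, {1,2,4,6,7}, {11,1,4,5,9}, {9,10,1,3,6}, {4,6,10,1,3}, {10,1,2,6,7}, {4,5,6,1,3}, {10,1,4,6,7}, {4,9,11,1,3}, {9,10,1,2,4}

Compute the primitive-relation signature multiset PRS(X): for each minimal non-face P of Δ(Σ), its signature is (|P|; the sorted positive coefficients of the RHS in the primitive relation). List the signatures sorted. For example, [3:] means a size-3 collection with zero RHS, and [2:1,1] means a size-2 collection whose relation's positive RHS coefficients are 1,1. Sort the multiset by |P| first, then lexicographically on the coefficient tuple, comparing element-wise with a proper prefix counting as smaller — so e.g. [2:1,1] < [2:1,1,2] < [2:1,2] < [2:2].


Primitive collections (18):

  {1,8}:  v_{1} + v_{8} = 0 — sig = [2:]
  {2,5}:  v_{2} + v_{5} = 0 — sig = [2:]
  {5,10}:  v_{5} + v_{10} = v_{1} + v_{3} — sig = [2:1,1]
  {6,11}:  v_{6} + v_{11} = v_{1} + v_{5} — sig = [2:1,1]
  {8,10}:  v_{8} + v_{10} = v_{2} + v_{3} — sig = [2:1,1]
  {2,11}:  v_{2} + v_{11} = v_{1} + v_{3} + v_{4} + v_{9} — sig = [2:1,1,1,1]
  {5,7}:  v_{5} + v_{7} = v_{1} + v_{4} + v_{6} + v_{10} — sig = [2:1,1,1,1]
  {7,8}:  v_{7} + v_{8} = v_{2} + v_{4} + v_{6} + v_{10} — sig = [2:1,1,1,1]
  {8,11}:  v_{8} + v_{11} = v_{3} + v_{4} + v_{5} + v_{9} — sig = [2:1,1,1,1]
  {3,7}:  v_{3} + v_{7} = v_{4} + v_{6} + 2·v_{10} — sig = [2:1,1,2]
  {7,11}:  v_{7} + v_{11} = 2·v_{1} + v_{4} + v_{10} — sig = [2:1,1,2]
  {10,11}:  v_{10} + v_{11} = 2·v_{1} + 2·v_{3} + v_{4} + v_{9} — sig = [2:1,1,2,2]
  {7,9}:  v_{7} + v_{9} = 2·v_{1} + 2·v_{2} — sig = [2:2,2]
  {1,2,3}:  v_{1} + v_{2} + v_{3} = v_{10} — sig = [3:1]
  {3,4,6,9}:  v_{3} + v_{4} + v_{6} + v_{9} = 0 — sig = [4:]
  {4,6,9,10}:  v_{4} + v_{6} + v_{9} + v_{10} = v_{1} + v_{2} — sig = [4:1,1]
  {1,2,4,6,10}:  v_{1} + v_{2} + v_{4} + v_{6} + v_{10} = v_{7} — sig = [5:1]
  {1,3,4,5,9}:  v_{1} + v_{3} + v_{4} + v_{5} + v_{9} = v_{11} — sig = [5:1]

Sorted signature multiset PRS(X):
    [2:]
    [2:]
    [2:1,1]
    [2:1,1]
    [2:1,1]
    [2:1,1,1,1]
    [2:1,1,1,1]
    [2:1,1,1,1]
    [2:1,1,1,1]
    [2:1,1,2]
    [2:1,1,2]
    [2:1,1,2,2]
    [2:2,2]
    [3:1]
    [4:]
    [4:1,1]
    [5:1]
    [5:1]


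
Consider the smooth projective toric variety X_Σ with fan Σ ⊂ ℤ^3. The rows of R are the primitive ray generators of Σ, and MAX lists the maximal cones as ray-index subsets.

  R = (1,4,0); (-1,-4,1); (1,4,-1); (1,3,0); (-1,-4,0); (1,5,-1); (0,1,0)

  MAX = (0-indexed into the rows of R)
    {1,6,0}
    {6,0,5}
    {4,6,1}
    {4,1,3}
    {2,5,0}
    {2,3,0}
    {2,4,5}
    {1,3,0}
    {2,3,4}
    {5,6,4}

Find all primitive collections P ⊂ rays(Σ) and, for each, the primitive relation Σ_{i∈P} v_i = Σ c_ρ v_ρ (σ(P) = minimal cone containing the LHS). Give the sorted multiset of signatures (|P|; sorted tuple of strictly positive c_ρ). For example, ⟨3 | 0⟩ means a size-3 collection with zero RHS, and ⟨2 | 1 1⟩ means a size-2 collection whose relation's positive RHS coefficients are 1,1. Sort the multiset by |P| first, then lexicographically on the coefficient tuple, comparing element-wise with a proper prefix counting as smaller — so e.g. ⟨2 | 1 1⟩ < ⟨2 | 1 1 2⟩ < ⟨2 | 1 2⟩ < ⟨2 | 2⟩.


Σ has 6 primitive collections:

  P = {0,4}:  v_{0} + v_{4} = 0  →  sig = ⟨2 | 0⟩
  P = {1,2}:  v_{1} + v_{2} = 0  →  sig = ⟨2 | 0⟩
  P = {1,5}:  v_{1} + v_{5} = v_{6}  →  sig = ⟨2 | 1⟩
  P = {2,6}:  v_{2} + v_{6} = v_{5}  →  sig = ⟨2 | 1⟩
  P = {3,6}:  v_{3} + v_{6} = v_{0}  →  sig = ⟨2 | 1⟩
  P = {3,5}:  v_{3} + v_{5} = v_{0} + v_{2}  →  sig = ⟨2 | 1 1⟩

so the primitive-relation signature multiset is
{ ⟨2 | 0⟩ ×2,  ⟨2 | 1⟩ ×3,  ⟨2 | 1 1⟩ }


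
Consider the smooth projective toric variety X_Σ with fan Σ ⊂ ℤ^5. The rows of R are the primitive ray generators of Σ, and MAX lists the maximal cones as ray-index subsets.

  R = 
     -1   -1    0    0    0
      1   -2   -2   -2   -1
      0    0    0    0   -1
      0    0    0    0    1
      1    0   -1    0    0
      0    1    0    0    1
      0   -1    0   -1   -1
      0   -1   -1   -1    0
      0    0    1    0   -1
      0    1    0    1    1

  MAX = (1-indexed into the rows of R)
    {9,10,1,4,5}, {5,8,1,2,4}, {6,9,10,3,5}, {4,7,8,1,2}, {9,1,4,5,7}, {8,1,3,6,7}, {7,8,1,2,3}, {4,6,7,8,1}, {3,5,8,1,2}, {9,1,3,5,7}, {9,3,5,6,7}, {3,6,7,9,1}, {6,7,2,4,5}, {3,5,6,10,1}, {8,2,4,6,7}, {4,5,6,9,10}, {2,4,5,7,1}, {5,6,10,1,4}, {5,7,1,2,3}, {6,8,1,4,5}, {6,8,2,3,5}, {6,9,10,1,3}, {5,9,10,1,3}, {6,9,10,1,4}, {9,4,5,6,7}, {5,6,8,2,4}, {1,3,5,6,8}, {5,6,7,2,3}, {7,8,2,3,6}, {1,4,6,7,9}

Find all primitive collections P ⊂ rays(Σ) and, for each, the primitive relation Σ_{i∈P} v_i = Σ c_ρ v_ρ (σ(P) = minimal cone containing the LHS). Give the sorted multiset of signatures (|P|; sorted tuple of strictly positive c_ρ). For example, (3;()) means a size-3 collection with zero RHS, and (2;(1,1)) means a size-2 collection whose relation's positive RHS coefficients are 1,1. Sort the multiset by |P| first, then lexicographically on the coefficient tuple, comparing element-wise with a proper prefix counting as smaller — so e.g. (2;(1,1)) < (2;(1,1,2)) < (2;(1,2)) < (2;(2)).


10 minimal non-faces of Δ(Σ) (on 10 rays):

  • {3,4}:  v_{3} + v_{4} = 0 ; sig = (2;())
  • {7,10}:  v_{7} + v_{10} = 0 ; sig = (2;())
  • {8,9}:  v_{8} + v_{9} = v_{7} ; sig = (2;(1))
  • {2,10}:  v_{2} + v_{10} = v_{5} + v_{8} ; sig = (2;(1,1))
  • {8,10}:  v_{8} + v_{10} = v_{1} + v_{5} + v_{6} ; sig = (2;(1,1,1))
  • {2,9}:  v_{2} + v_{9} = v_{5} + 2·v_{7} ; sig = (2;(1,2))
  • {5,7,8}:  v_{5} + v_{7} + v_{8} = v_{2} ; sig = (3;(1))
  • {1,2,6}:  v_{1} + v_{2} + v_{6} = 2·v_{8} ; sig = (3;(2))
  • {1,5,6,9}:  v_{1} + v_{5} + v_{6} + v_{9} = 0 ; sig = (4;())
  • {1,5,6,7}:  v_{1} + v_{5} + v_{6} + v_{7} = v_{8} ; sig = (4;(1))

so the primitive-relation signature multiset is
    |P|=2: 6 collections, coeffs (), (), (1), (1,1), (1,1,1), (1,2)
    |P|=3: 2 collections, coeffs (1), (2)
    |P|=4: 2 collections, coeffs (), (1)


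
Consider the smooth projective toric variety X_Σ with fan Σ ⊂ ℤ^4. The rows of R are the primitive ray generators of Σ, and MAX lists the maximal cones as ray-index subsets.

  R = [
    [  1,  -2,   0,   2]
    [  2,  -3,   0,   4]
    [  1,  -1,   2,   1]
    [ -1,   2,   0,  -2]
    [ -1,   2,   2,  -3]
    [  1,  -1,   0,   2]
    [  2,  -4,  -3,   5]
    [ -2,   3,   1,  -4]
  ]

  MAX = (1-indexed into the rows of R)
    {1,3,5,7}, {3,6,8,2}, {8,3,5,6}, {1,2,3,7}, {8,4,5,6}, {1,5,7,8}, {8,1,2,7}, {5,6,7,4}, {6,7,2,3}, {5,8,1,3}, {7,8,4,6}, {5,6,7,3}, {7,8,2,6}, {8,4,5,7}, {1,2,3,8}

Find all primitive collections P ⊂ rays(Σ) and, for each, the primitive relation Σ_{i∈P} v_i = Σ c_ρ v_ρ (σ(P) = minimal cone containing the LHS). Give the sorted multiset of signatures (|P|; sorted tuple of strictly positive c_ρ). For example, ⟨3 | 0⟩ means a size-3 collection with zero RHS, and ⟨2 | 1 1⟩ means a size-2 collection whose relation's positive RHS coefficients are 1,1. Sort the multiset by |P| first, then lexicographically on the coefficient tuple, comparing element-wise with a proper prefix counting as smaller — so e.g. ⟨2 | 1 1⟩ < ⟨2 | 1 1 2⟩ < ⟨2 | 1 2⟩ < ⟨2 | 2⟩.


The 7 primitive collections of Σ (r=8, n=4):

  • {1,4}:  v_{1} + v_{4} = 0  so sig = ⟨2 | 0⟩
  • {1,6}:  v_{1} + v_{6} = v_{2}  so sig = ⟨2 | 1⟩
  • {2,4}:  v_{2} + v_{4} = v_{6}  so sig = ⟨2 | 1⟩
  • {2,5}:  v_{2} + v_{5} = v_{3}  so sig = ⟨2 | 1⟩
  • {3,4}:  v_{3} + v_{4} = v_{5} + v_{6}  so sig = ⟨2 | 1 1⟩
  • {3,7,8}:  v_{3} + v_{7} + v_{8} = v_{1}  so sig = ⟨3 | 1⟩
  • {5,6,7,8}:  v_{5} + v_{6} + v_{7} + v_{8} = 0  so sig = ⟨4 | 0⟩

Signatures (|P|; sorted positive RHS coefficients), sorted:
    |P|=2: 5 collections, coeffs (), (1), (1), (1), (1,1)
    |P|=3: 1 collection, coeffs (1)
    |P|=4: 1 collection, coeffs ()


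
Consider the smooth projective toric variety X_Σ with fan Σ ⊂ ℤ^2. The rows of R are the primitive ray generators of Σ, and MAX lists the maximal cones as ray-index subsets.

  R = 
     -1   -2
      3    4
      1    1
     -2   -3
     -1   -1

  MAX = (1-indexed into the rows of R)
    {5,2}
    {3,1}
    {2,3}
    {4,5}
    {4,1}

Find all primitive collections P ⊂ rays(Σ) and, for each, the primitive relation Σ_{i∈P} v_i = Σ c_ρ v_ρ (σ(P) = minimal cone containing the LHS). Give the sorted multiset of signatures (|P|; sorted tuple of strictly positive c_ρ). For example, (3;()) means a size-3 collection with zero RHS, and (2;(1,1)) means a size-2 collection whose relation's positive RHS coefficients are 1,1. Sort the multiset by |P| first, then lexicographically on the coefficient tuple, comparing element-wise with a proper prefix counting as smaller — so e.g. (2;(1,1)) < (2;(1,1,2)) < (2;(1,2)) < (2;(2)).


Δ(Σ) — 5 vertices, 5 min non-faces:

  P={3,5}:  v_{3} + v_{5} = 0  ⇒ sig = (2;())
  P={1,5}:  v_{1} + v_{5} = v_{4}  ⇒ sig = (2;(1))
  P={2,4}:  v_{2} + v_{4} = v_{3}  ⇒ sig = (2;(1))
  P={3,4}:  v_{3} + v_{4} = v_{1}  ⇒ sig = (2;(1))
  P={1,2}:  v_{1} + v_{2} = 2·v_{3}  ⇒ sig = (2;(2))

Sorted signature multiset PRS(X):
{ (2;()),  (2;(1)) ×3,  (2;(2)) }


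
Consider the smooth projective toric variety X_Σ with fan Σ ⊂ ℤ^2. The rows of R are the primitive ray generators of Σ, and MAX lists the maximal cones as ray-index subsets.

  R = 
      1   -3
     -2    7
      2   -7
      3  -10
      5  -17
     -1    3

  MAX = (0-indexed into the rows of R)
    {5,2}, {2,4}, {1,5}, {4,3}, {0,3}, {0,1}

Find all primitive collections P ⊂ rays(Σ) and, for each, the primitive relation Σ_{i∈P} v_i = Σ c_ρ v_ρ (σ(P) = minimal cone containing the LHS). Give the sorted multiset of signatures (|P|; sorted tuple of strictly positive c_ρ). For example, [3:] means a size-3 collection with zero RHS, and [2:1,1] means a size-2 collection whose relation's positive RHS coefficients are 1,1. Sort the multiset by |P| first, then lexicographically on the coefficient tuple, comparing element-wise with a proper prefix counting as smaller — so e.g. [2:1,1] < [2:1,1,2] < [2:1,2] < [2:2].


9 minimal non-faces of Δ(Σ) (on 6 rays):

  • {0,5}:  v_{0} + v_{5} = 0  ⟹  sig = [2:]
  • {1,2}:  v_{1} + v_{2} = 0  ⟹  sig = [2:]
  • {0,2}:  v_{0} + v_{2} = v_{3}  ⟹  sig = [2:1]
  • {1,3}:  v_{1} + v_{3} = v_{0}  ⟹  sig = [2:1]
  • {1,4}:  v_{1} + v_{4} = v_{3}  ⟹  sig = [2:1]
  • {2,3}:  v_{2} + v_{3} = v_{4}  ⟹  sig = [2:1]
  • {3,5}:  v_{3} + v_{5} = v_{2}  ⟹  sig = [2:1]
  • {0,4}:  v_{0} + v_{4} = 2·v_{3}  ⟹  sig = [2:2]
  • {4,5}:  v_{4} + v_{5} = 2·v_{2}  ⟹  sig = [2:2]

Signatures (|P|; sorted positive RHS coefficients), sorted:
    |P|=2: 9 collections, coeffs (), (), (1), (1), (1), (1), (1), (2), (2)


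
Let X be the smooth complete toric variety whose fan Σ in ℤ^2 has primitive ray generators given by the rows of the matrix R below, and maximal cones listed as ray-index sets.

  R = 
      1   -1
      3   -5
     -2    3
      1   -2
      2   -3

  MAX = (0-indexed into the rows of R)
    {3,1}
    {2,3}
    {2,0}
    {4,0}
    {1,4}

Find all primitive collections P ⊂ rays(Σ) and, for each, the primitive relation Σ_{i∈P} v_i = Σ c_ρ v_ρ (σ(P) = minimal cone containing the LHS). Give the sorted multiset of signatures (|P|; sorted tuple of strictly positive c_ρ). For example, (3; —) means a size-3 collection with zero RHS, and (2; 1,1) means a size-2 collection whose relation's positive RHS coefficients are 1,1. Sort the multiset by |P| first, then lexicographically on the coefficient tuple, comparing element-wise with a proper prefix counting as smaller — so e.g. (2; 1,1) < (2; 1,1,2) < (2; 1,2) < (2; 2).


The 5 primitive collections of Σ (r=5, n=2):

  • {2,4}:  v_{2} + v_{4} = 0  ⇒ sig = (2; —)
  • {0,3}:  v_{0} + v_{3} = v_{4}  ⇒ sig = (2; 1)
  • {1,2}:  v_{1} + v_{2} = v_{3}  ⇒ sig = (2; 1)
  • {3,4}:  v_{3} + v_{4} = v_{1}  ⇒ sig = (2; 1)
  • {0,1}:  v_{0} + v_{1} = 2·v_{4}  ⇒ sig = (2; 2)

Hence PRS(X_Σ) =
[(2; —), (2; 1), (2; 1), (2; 1), (2; 2)]


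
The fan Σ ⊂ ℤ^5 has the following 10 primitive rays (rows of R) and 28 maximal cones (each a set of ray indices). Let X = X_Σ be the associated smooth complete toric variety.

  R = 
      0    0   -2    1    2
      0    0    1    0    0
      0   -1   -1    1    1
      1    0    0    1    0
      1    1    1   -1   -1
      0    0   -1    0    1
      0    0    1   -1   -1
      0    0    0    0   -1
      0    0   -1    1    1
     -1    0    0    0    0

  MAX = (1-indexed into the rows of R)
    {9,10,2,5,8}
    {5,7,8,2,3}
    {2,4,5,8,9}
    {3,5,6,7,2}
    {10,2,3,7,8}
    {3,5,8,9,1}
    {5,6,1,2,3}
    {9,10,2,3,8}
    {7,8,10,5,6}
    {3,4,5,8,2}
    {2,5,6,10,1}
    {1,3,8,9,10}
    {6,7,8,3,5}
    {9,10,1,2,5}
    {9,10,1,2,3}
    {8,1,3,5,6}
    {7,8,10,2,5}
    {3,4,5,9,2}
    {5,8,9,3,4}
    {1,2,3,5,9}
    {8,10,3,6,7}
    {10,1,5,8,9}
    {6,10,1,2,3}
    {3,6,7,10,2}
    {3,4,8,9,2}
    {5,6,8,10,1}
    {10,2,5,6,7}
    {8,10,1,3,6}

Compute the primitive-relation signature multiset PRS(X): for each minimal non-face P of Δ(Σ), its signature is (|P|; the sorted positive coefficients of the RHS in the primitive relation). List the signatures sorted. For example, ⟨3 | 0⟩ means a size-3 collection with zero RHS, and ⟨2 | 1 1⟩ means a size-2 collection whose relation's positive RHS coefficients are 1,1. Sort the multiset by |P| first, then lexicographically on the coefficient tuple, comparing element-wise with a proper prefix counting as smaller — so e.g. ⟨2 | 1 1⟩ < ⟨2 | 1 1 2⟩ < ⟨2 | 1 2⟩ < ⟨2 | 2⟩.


Δ(Σ) — 10 vertices, 11 min non-faces:

  • {7,9}:  v_{7} + v_{9} = 0  so sig = ⟨2 | 0⟩
  • {1,7}:  v_{1} + v_{7} = v_{6}  so sig = ⟨2 | 1⟩
  • {6,9}:  v_{6} + v_{9} = v_{1}  so sig = ⟨2 | 1⟩
  • {4,6}:  v_{4} + v_{6} = v_{3} + v_{5} + v_{9}  so sig = ⟨2 | 1 1 1⟩
  • {4,10}:  v_{4} + v_{10} = v_{2} + v_{8} + v_{9}  so sig = ⟨2 | 1 1 1⟩
  • {4,7}:  v_{4} + v_{7} = v_{2} + v_{3} + v_{5} + v_{8}  so sig = ⟨2 | 1 1 1 1⟩
  • {1,4}:  v_{1} + v_{4} = v_{3} + v_{5} + 2·v_{9}  so sig = ⟨2 | 1 1 2⟩
  • {2,6,8}:  v_{2} + v_{6} + v_{8} = 0  so sig = ⟨3 | 0⟩
  • {3,5,10}:  v_{3} + v_{5} + v_{10} = 0  so sig = ⟨3 | 0⟩
  • {1,2,8}:  v_{1} + v_{2} + v_{8} = v_{9}  so sig = ⟨3 | 1⟩
  • {2,3,5,8,9}:  v_{2} + v_{3} + v_{5} + v_{8} + v_{9} = v_{4}  so sig = ⟨5 | 1⟩

Sorted signature multiset PRS(X):
{ ⟨2 | 0⟩,  ⟨2 | 1⟩ ×2,  ⟨2 | 1 1 1⟩ ×2,  ⟨2 | 1 1 1 1⟩,  ⟨2 | 1 1 2⟩,  ⟨3 | 0⟩ ×2,  ⟨3 | 1⟩,  ⟨5 | 1⟩ }


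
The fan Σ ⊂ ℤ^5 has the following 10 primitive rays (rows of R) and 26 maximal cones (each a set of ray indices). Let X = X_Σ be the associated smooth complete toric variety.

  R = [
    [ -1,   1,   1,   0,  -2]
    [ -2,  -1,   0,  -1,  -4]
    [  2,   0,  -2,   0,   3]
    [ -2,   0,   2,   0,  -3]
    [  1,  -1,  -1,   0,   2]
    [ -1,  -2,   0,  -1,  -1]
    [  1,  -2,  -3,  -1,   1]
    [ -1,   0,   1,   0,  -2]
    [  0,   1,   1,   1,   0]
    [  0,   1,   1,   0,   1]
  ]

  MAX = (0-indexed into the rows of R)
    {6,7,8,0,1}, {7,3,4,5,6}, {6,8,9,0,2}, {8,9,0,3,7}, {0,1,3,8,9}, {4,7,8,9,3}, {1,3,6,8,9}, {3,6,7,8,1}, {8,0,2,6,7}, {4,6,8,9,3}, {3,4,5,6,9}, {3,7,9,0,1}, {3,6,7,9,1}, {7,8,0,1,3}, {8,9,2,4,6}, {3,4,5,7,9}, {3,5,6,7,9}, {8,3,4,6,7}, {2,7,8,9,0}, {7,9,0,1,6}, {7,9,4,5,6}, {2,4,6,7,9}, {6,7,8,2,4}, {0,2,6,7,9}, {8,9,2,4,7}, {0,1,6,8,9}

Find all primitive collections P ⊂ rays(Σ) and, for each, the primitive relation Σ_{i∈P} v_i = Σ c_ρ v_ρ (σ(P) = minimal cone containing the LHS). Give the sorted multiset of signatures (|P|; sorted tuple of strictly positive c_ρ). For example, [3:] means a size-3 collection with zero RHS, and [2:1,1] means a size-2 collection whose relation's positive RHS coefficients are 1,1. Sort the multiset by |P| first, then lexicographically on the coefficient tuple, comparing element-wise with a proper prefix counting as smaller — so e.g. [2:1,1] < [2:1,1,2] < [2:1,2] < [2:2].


Primitive collections (12):

  P={0,4}:  v_{0} + v_{4} = 0  ⟹  sig = [2:]
  P={2,3}:  v_{2} + v_{3} = 0  ⟹  sig = [2:]
  P={1,2}:  v_{1} + v_{2} = v_{0} + v_{6}  ⟹  sig = [2:1,1]
  P={1,4}:  v_{1} + v_{4} = v_{3} + v_{6}  ⟹  sig = [2:1,1]
  P={5,8}:  v_{5} + v_{8} = v_{3} + v_{4}  ⟹  sig = [2:1,1]
  P={0,5}:  v_{0} + v_{5} = v_{3} + v_{6} + v_{7} + v_{9}  ⟹  sig = [2:1,1,1,1]
  P={2,5}:  v_{2} + v_{5} = v_{4} + v_{6} + v_{7} + v_{9}  ⟹  sig = [2:1,1,1,1]
  P={1,5}:  v_{1} + v_{5} = 2·v_{3} + 2·v_{6} + v_{7} + v_{9}  ⟹  sig = [2:1,1,2,2]
  P={0,3,6}:  v_{0} + v_{3} + v_{6} = v_{1}  ⟹  sig = [3:1]
  P={6,7,8,9}:  v_{6} + v_{7} + v_{8} + v_{9} = 0  ⟹  sig = [4:]
  P={1,7,8,9}:  v_{1} + v_{7} + v_{8} + v_{9} = v_{0} + v_{3}  ⟹  sig = [4:1,1]
  P={3,4,6,7,9}:  v_{3} + v_{4} + v_{6} + v_{7} + v_{9} = v_{5}  ⟹  sig = [5:1]

Hence PRS(X_Σ) =
{ [2:] ×2,  [2:1,1] ×3,  [2:1,1,1,1] ×2,  [2:1,1,2,2],  [3:1],  [4:],  [4:1,1],  [5:1] }


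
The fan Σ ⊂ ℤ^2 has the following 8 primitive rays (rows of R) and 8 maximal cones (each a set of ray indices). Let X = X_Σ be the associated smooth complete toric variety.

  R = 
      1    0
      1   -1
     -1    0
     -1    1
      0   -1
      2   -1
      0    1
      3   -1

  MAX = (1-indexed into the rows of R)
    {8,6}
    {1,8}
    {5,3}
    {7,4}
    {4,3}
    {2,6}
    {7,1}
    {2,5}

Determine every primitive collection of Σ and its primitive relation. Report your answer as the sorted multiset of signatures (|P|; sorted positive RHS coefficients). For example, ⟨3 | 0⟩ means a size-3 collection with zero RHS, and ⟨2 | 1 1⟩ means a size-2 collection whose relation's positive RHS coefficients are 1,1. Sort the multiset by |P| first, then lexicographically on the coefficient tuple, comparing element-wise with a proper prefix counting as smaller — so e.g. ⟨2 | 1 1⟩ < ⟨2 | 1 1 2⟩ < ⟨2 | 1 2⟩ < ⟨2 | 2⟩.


Minimal non-faces — 20 found among 8 rays, 8 max cones:

  {1,3}:  v_{1} + v_{3} = 0  so sig = ⟨2 | 0⟩
  {2,4}:  v_{2} + v_{4} = 0  so sig = ⟨2 | 0⟩
  {5,7}:  v_{5} + v_{7} = 0  so sig = ⟨2 | 0⟩
  {1,2}:  v_{1} + v_{2} = v_{6}  so sig = ⟨2 | 1⟩
  {1,4}:  v_{1} + v_{4} = v_{7}  so sig = ⟨2 | 1⟩
  {1,5}:  v_{1} + v_{5} = v_{2}  so sig = ⟨2 | 1⟩
  {1,6}:  v_{1} + v_{6} = v_{8}  so sig = ⟨2 | 1⟩
  {2,3}:  v_{2} + v_{3} = v_{5}  so sig = ⟨2 | 1⟩
  {2,7}:  v_{2} + v_{7} = v_{1}  so sig = ⟨2 | 1⟩
  {3,6}:  v_{3} + v_{6} = v_{2}  so sig = ⟨2 | 1⟩
  {3,7}:  v_{3} + v_{7} = v_{4}  so sig = ⟨2 | 1⟩
  {3,8}:  v_{3} + v_{8} = v_{6}  so sig = ⟨2 | 1⟩
  {4,5}:  v_{4} + v_{5} = v_{3}  so sig = ⟨2 | 1⟩
  {4,6}:  v_{4} + v_{6} = v_{1}  so sig = ⟨2 | 1⟩
  {5,8}:  v_{5} + v_{8} = v_{2} + v_{6}  so sig = ⟨2 | 1 1⟩
  {2,8}:  v_{2} + v_{8} = 2·v_{6}  so sig = ⟨2 | 2⟩
  {4,8}:  v_{4} + v_{8} = 2·v_{1}  so sig = ⟨2 | 2⟩
  {5,6}:  v_{5} + v_{6} = 2·v_{2}  so sig = ⟨2 | 2⟩
  {6,7}:  v_{6} + v_{7} = 2·v_{1}  so sig = ⟨2 | 2⟩
  {7,8}:  v_{7} + v_{8} = 3·v_{1}  so sig = ⟨2 | 3⟩

Sorted signature multiset PRS(X):
    ⟨2 | 0⟩
    ⟨2 | 0⟩
    ⟨2 | 0⟩
    ⟨2 | 1⟩
    ⟨2 | 1⟩
    ⟨2 | 1⟩
    ⟨2 | 1⟩
    ⟨2 | 1⟩
    ⟨2 | 1⟩
    ⟨2 | 1⟩
    ⟨2 | 1⟩
    ⟨2 | 1⟩
    ⟨2 | 1⟩
    ⟨2 | 1⟩
    ⟨2 | 1 1⟩
    ⟨2 | 2⟩
    ⟨2 | 2⟩
    ⟨2 | 2⟩
    ⟨2 | 2⟩
    ⟨2 | 3⟩


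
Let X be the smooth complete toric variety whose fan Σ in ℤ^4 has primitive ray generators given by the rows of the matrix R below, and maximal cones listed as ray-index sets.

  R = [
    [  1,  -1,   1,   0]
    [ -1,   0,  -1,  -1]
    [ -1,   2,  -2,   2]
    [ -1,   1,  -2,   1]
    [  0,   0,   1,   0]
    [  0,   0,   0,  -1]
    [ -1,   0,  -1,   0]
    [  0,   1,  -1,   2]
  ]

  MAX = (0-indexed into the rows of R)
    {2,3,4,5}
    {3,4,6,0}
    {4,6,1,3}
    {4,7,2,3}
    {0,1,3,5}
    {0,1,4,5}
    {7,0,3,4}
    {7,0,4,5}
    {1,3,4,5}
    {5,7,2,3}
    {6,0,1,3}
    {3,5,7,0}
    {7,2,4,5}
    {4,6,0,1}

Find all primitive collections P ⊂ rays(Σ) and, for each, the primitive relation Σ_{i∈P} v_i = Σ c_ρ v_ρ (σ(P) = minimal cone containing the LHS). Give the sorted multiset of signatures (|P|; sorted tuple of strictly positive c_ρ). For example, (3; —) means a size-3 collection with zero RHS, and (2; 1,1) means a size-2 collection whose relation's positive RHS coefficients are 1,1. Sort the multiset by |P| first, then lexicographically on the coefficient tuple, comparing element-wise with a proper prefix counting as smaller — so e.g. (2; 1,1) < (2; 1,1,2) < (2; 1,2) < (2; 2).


Σ has 9 primitive collections:

  P = {0,2}:  v_{0} + v_{2} = v_{7} ; sig = (2; 1)
  P = {1,7}:  v_{1} + v_{7} = v_{3} ; sig = (2; 1)
  P = {5,6}:  v_{5} + v_{6} = v_{1} ; sig = (2; 1)
  P = {1,2}:  v_{1} + v_{2} = 2·v_{3} + v_{4} + v_{5} ; sig = (2; 1,1,2)
  P = {6,7}:  v_{6} + v_{7} = v_{0} + 2·v_{3} + v_{4} ; sig = (2; 1,1,2)
  P = {2,6}:  v_{2} + v_{6} = 2·v_{3} + v_{4} ; sig = (2; 1,2)
  P = {0,3,4,5}:  v_{0} + v_{3} + v_{4} + v_{5} = 0 ; sig = (4; —)
  P = {0,1,3,4}:  v_{0} + v_{1} + v_{3} + v_{4} = v_{6} ; sig = (4; 1)
  P = {3,4,5,7}:  v_{3} + v_{4} + v_{5} + v_{7} = v_{2} ; sig = (4; 1)

Hence PRS(X_Σ) =
    (2; 1)
    (2; 1)
    (2; 1)
    (2; 1,1,2)
    (2; 1,1,2)
    (2; 1,2)
    (4; —)
    (4; 1)
    (4; 1)


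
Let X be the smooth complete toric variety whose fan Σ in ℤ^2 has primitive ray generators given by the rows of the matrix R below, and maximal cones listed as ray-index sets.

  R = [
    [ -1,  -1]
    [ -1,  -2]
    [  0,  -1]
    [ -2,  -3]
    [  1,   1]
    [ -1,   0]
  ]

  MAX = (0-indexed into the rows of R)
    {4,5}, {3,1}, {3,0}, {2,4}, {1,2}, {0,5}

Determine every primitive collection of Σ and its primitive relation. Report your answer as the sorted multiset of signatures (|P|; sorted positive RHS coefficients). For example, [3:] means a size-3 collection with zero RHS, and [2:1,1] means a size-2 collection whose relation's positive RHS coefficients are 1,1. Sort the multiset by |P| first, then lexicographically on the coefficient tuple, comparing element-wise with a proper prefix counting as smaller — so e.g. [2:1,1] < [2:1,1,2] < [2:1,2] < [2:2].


9 minimal non-faces of Δ(Σ) (on 6 rays):

  P = {0,4}:  v_{0} + v_{4} = 0  so sig = [2:]
  P = {0,1}:  v_{0} + v_{1} = v_{3}  so sig = [2:1]
  P = {0,2}:  v_{0} + v_{2} = v_{1}  so sig = [2:1]
  P = {1,4}:  v_{1} + v_{4} = v_{2}  so sig = [2:1]
  P = {2,5}:  v_{2} + v_{5} = v_{0}  so sig = [2:1]
  P = {3,4}:  v_{3} + v_{4} = v_{1}  so sig = [2:1]
  P = {1,5}:  v_{1} + v_{5} = 2·v_{0}  so sig = [2:2]
  P = {2,3}:  v_{2} + v_{3} = 2·v_{1}  so sig = [2:2]
  P = {3,5}:  v_{3} + v_{5} = 3·v_{0}  so sig = [2:3]

Signatures (|P|; sorted positive RHS coefficients), sorted:
[[2:], [2:1], [2:1], [2:1], [2:1], [2:1], [2:2], [2:2], [2:3]]


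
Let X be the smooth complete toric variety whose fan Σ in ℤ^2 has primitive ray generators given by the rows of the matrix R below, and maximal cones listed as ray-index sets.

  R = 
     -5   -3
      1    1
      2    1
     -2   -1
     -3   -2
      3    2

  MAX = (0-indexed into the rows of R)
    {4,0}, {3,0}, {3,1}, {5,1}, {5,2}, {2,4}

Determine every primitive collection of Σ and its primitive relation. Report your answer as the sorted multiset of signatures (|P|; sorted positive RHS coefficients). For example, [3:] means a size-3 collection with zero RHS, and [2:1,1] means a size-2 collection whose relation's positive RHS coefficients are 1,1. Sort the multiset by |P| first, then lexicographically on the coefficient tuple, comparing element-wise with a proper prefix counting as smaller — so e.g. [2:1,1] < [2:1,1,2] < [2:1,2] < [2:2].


9 minimal non-faces of Δ(Σ) (on 6 rays):

  • {2,3}:  v_{2} + v_{3} = 0  ⟹  sig = [2:]
  • {4,5}:  v_{4} + v_{5} = 0  ⟹  sig = [2:]
  • {0,2}:  v_{0} + v_{2} = v_{4}  ⟹  sig = [2:1]
  • {0,5}:  v_{0} + v_{5} = v_{3}  ⟹  sig = [2:1]
  • {1,2}:  v_{1} + v_{2} = v_{5}  ⟹  sig = [2:1]
  • {1,4}:  v_{1} + v_{4} = v_{3}  ⟹  sig = [2:1]
  • {3,4}:  v_{3} + v_{4} = v_{0}  ⟹  sig = [2:1]
  • {3,5}:  v_{3} + v_{5} = v_{1}  ⟹  sig = [2:1]
  • {0,1}:  v_{0} + v_{1} = 2·v_{3}  ⟹  sig = [2:2]

Sorted signature multiset PRS(X):
    |P|=2: 9 collections, coeffs (), (), (1), (1), (1), (1), (1), (1), (2)


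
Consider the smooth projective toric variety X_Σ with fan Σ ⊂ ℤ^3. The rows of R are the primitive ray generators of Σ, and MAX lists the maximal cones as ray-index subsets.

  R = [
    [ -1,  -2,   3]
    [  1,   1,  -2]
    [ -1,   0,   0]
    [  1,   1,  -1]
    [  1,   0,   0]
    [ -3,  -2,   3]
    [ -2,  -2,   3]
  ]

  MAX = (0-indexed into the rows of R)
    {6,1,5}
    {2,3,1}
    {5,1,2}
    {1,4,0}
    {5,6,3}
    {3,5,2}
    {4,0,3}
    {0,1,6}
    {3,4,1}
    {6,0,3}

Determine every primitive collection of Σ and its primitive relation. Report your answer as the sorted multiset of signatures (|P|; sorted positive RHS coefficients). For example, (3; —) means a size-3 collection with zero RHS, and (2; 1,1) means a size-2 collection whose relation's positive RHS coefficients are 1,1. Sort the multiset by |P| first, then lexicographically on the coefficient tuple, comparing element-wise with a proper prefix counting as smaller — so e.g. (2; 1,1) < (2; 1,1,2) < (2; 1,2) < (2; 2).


The 9 primitive collections of Σ (r=7, n=3):

  P = {2,4}:  v_{2} + v_{4} = 0  so sig = (2; —)
  P = {0,2}:  v_{0} + v_{2} = v_{6}  so sig = (2; 1)
  P = {2,6}:  v_{2} + v_{6} = v_{5}  so sig = (2; 1)
  P = {4,5}:  v_{4} + v_{5} = v_{6}  so sig = (2; 1)
  P = {4,6}:  v_{4} + v_{6} = v_{0}  so sig = (2; 1)
  P = {0,5}:  v_{0} + v_{5} = 2·v_{6}  so sig = (2; 2)
  P = {1,3,6}:  v_{1} + v_{3} + v_{6} = 0  so sig = (3; —)
  P = {0,1,3}:  v_{0} + v_{1} + v_{3} = v_{4}  so sig = (3; 1)
  P = {1,3,5}:  v_{1} + v_{3} + v_{5} = v_{2}  so sig = (3; 1)

Sorted signature multiset PRS(X):
[(2; —), (2; 1), (2; 1), (2; 1), (2; 1), (2; 2), (3; —), (3; 1), (3; 1)]


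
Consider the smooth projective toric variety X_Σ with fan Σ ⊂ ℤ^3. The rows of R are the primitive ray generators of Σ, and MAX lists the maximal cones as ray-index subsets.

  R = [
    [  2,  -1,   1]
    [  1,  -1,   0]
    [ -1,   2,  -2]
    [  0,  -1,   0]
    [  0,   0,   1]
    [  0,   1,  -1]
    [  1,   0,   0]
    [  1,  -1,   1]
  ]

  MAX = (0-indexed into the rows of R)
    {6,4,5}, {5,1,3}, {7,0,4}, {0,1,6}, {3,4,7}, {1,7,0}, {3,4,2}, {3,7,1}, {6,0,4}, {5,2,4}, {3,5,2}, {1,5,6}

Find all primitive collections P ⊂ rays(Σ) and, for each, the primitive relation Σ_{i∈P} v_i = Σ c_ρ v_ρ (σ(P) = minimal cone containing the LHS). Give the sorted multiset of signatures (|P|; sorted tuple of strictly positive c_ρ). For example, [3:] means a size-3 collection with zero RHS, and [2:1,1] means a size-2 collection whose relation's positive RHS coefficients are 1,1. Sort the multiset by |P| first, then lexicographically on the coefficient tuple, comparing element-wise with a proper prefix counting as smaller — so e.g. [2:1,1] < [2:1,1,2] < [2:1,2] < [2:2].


The 11 primitive collections of Σ (r=8, n=3):

  P = {1,4}:  v_{1} + v_{4} = v_{7} — sig = [2:1]
  P = {2,7}:  v_{2} + v_{7} = v_{5} — sig = [2:1]
  P = {3,6}:  v_{3} + v_{6} = v_{1} — sig = [2:1]
  P = {5,7}:  v_{5} + v_{7} = v_{6} — sig = [2:1]
  P = {6,7}:  v_{6} + v_{7} = v_{0} — sig = [2:1]
  P = {0,2}:  v_{0} + v_{2} = v_{5} + v_{6} — sig = [2:1,1]
  P = {0,3}:  v_{0} + v_{3} = v_{1} + v_{7} — sig = [2:1,1]
  P = {1,2}:  v_{1} + v_{2} = v_{3} + 2·v_{5} — sig = [2:1,2]
  P = {0,5}:  v_{0} + v_{5} = 2·v_{6} — sig = [2:2]
  P = {2,6}:  v_{2} + v_{6} = 2·v_{5} — sig = [2:2]
  P = {3,4,5}:  v_{3} + v_{4} + v_{5} = 0 — sig = [3:]

so the primitive-relation signature multiset is
{ [2:1] ×5,  [2:1,1] ×2,  [2:1,2],  [2:2] ×2,  [3:] }


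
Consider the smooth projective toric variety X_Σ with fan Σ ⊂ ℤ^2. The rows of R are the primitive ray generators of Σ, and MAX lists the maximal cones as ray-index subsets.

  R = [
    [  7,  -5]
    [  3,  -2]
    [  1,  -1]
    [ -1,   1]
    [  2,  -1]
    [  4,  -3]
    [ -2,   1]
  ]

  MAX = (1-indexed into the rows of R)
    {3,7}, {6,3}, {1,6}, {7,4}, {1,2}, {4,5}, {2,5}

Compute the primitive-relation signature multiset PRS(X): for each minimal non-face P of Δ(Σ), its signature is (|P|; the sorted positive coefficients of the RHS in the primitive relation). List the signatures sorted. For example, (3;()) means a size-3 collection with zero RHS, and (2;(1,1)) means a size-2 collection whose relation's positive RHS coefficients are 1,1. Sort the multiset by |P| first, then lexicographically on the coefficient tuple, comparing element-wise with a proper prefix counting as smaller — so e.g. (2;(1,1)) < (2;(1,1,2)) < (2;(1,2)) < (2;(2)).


Σ has 14 primitive collections:

  {3,4}:  v_{3} + v_{4} = 0  ⇒ sig = (2;())
  {5,7}:  v_{5} + v_{7} = 0  ⇒ sig = (2;())
  {2,3}:  v_{2} + v_{3} = v_{6}  ⇒ sig = (2;(1))
  {2,4}:  v_{2} + v_{4} = v_{5}  ⇒ sig = (2;(1))
  {2,6}:  v_{2} + v_{6} = v_{1}  ⇒ sig = (2;(1))
  {2,7}:  v_{2} + v_{7} = v_{3}  ⇒ sig = (2;(1))
  {3,5}:  v_{3} + v_{5} = v_{2}  ⇒ sig = (2;(1))
  {4,6}:  v_{4} + v_{6} = v_{2}  ⇒ sig = (2;(1))
  {1,7}:  v_{1} + v_{7} = v_{3} + v_{6}  ⇒ sig = (2;(1,1))
  {1,3}:  v_{1} + v_{3} = 2·v_{6}  ⇒ sig = (2;(2))
  {1,4}:  v_{1} + v_{4} = 2·v_{2}  ⇒ sig = (2;(2))
  {5,6}:  v_{5} + v_{6} = 2·v_{2}  ⇒ sig = (2;(2))
  {6,7}:  v_{6} + v_{7} = 2·v_{3}  ⇒ sig = (2;(2))
  {1,5}:  v_{1} + v_{5} = 3·v_{2}  ⇒ sig = (2;(3))

Hence PRS(X_Σ) =
[(2;()), (2;()), (2;(1)), (2;(1)), (2;(1)), (2;(1)), (2;(1)), (2;(1)), (2;(1,1)), (2;(2)), (2;(2)), (2;(2)), (2;(2)), (2;(3))]


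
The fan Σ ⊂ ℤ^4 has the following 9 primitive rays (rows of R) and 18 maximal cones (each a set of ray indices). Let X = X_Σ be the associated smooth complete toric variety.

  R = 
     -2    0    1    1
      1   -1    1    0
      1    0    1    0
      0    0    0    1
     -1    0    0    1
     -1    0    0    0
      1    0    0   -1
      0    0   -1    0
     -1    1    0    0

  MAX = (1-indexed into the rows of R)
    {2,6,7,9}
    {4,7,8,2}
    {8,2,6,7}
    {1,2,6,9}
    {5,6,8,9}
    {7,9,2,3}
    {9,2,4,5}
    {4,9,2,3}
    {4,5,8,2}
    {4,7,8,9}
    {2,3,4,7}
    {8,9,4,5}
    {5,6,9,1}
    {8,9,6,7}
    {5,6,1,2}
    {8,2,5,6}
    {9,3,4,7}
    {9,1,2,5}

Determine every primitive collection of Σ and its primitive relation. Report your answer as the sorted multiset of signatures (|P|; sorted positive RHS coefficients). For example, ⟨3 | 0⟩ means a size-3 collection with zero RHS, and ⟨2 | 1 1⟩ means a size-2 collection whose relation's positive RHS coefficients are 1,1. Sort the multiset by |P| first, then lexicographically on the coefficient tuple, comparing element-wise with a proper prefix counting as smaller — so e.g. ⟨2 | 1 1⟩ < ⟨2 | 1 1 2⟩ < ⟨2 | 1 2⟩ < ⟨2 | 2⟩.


|primitive collections| = 12. Relations:

  P={5,7}:  v_{5} + v_{7} = 0  ⟹  sig = ⟨2 | 0⟩
  P={4,6}:  v_{4} + v_{6} = v_{5}  ⟹  sig = ⟨2 | 1⟩
  P={1,8}:  v_{1} + v_{8} = v_{5} + v_{6}  ⟹  sig = ⟨2 | 1 1⟩
  P={3,6}:  v_{3} + v_{6} = v_{2} + v_{9}  ⟹  sig = ⟨2 | 1 1⟩
  P={3,8}:  v_{3} + v_{8} = v_{4} + v_{7}  ⟹  sig = ⟨2 | 1 1⟩
  P={1,7}:  v_{1} + v_{7} = v_{2} + v_{6} + v_{9}  ⟹  sig = ⟨2 | 1 1 1⟩
  P={3,5}:  v_{3} + v_{5} = v_{2} + v_{4} + v_{9}  ⟹  sig = ⟨2 | 1 1 1⟩
  P={1,4}:  v_{1} + v_{4} = v_{2} + 2·v_{5} + v_{9}  ⟹  sig = ⟨2 | 1 1 2⟩
  P={1,3}:  v_{1} + v_{3} = 2·v_{2} + v_{5} + 2·v_{9}  ⟹  sig = ⟨2 | 1 2 2⟩
  P={2,8,9}:  v_{2} + v_{8} + v_{9} = 0  ⟹  sig = ⟨3 | 0⟩
  P={2,4,7,9}:  v_{2} + v_{4} + v_{7} + v_{9} = v_{3}  ⟹  sig = ⟨4 | 1⟩
  P={2,5,6,9}:  v_{2} + v_{5} + v_{6} + v_{9} = v_{1}  ⟹  sig = ⟨4 | 1⟩

Hence PRS(X_Σ) =
    ⟨2 | 0⟩
    ⟨2 | 1⟩
    ⟨2 | 1 1⟩
    ⟨2 | 1 1⟩
    ⟨2 | 1 1⟩
    ⟨2 | 1 1 1⟩
    ⟨2 | 1 1 1⟩
    ⟨2 | 1 1 2⟩
    ⟨2 | 1 2 2⟩
    ⟨3 | 0⟩
    ⟨4 | 1⟩
    ⟨4 | 1⟩


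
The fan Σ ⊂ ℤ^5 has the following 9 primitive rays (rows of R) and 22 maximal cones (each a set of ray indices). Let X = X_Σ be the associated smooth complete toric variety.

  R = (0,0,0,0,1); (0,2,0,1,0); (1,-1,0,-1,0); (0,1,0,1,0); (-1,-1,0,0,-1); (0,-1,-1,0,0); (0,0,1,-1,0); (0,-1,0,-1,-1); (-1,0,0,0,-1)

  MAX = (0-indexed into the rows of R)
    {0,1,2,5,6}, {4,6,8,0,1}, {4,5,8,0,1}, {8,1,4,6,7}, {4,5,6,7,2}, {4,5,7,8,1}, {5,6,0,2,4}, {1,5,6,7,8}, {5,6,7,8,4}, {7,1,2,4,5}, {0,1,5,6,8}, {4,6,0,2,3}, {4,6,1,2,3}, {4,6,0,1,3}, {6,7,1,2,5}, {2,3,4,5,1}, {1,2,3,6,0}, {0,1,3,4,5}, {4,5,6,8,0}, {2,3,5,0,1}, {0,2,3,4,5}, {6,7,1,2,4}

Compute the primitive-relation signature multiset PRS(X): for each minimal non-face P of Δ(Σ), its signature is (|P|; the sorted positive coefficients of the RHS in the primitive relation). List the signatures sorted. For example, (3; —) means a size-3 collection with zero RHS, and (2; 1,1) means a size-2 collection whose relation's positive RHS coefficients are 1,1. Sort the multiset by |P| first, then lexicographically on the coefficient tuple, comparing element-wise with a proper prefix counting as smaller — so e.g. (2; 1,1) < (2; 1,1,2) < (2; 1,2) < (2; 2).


7 minimal non-faces of Δ(Σ) (on 9 rays):

  P = {2,8}:  v_{2} + v_{8} = v_{7}  →  sig = (2; 1)
  P = {0,7}:  v_{0} + v_{7} = v_{5} + v_{6}  →  sig = (2; 1,1)
  P = {3,8}:  v_{3} + v_{8} = v_{1} + v_{4}  →  sig = (2; 1,1)
  P = {3,7}:  v_{3} + v_{7} = v_{1} + v_{2} + v_{4}  →  sig = (2; 1,1,1)
  P = {3,5,6}:  v_{3} + v_{5} + v_{6} = 0  →  sig = (3; —)
  P = {0,1,2,4}:  v_{0} + v_{1} + v_{2} + v_{4} = 0  →  sig = (4; —)
  P = {1,4,5,6}:  v_{1} + v_{4} + v_{5} + v_{6} = v_{8}  →  sig = (4; 1)

Sorted signature multiset PRS(X):
{ (2; 1),  (2; 1,1) ×2,  (2; 1,1,1),  (3; —),  (4; —),  (4; 1) }


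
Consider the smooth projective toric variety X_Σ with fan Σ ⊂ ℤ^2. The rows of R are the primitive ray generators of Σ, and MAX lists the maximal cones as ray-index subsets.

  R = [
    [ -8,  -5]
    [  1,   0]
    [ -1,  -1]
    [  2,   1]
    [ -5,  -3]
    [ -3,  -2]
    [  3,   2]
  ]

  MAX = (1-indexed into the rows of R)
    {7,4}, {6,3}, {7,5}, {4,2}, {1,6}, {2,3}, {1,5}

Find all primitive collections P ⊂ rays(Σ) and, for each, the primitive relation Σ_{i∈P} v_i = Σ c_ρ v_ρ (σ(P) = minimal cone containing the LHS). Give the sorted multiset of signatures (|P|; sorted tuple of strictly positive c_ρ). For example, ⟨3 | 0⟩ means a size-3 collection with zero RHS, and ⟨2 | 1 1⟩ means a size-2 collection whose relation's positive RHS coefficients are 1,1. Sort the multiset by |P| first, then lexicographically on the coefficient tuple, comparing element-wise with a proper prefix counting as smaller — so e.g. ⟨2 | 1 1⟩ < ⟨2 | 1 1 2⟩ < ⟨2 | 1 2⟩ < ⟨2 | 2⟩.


The 14 primitive collections of Σ (r=7, n=2):

  {6,7}:  v_{6} + v_{7} = 0  so sig = ⟨2 | 0⟩
  {1,7}:  v_{1} + v_{7} = v_{5}  so sig = ⟨2 | 1⟩
  {3,4}:  v_{3} + v_{4} = v_{2}  so sig = ⟨2 | 1⟩
  {3,7}:  v_{3} + v_{7} = v_{4}  so sig = ⟨2 | 1⟩
  {4,5}:  v_{4} + v_{5} = v_{6}  so sig = ⟨2 | 1⟩
  {4,6}:  v_{4} + v_{6} = v_{3}  so sig = ⟨2 | 1⟩
  {5,6}:  v_{5} + v_{6} = v_{1}  so sig = ⟨2 | 1⟩
  {2,5}:  v_{2} + v_{5} = v_{3} + v_{6}  so sig = ⟨2 | 1 1⟩
  {1,2}:  v_{1} + v_{2} = v_{3} + 2·v_{6}  so sig = ⟨2 | 1 2⟩
  {1,4}:  v_{1} + v_{4} = 2·v_{6}  so sig = ⟨2 | 2⟩
  {2,6}:  v_{2} + v_{6} = 2·v_{3}  so sig = ⟨2 | 2⟩
  {2,7}:  v_{2} + v_{7} = 2·v_{4}  so sig = ⟨2 | 2⟩
  {3,5}:  v_{3} + v_{5} = 2·v_{6}  so sig = ⟨2 | 2⟩
  {1,3}:  v_{1} + v_{3} = 3·v_{6}  so sig = ⟨2 | 3⟩

Sorted signature multiset PRS(X):
    ⟨2 | 0⟩
    ⟨2 | 1⟩
    ⟨2 | 1⟩
    ⟨2 | 1⟩
    ⟨2 | 1⟩
    ⟨2 | 1⟩
    ⟨2 | 1⟩
    ⟨2 | 1 1⟩
    ⟨2 | 1 2⟩
    ⟨2 | 2⟩
    ⟨2 | 2⟩
    ⟨2 | 2⟩
    ⟨2 | 2⟩
    ⟨2 | 3⟩


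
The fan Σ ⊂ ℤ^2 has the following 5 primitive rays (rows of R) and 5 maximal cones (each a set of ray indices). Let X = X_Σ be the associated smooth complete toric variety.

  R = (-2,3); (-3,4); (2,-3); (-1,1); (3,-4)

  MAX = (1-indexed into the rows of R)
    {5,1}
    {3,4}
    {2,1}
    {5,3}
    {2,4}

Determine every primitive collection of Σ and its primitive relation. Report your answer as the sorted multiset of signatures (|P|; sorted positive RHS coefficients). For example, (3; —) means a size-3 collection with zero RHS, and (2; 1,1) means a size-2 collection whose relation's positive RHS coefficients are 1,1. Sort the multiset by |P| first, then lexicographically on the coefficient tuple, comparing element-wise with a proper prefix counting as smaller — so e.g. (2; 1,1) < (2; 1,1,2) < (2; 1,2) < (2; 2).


5 minimal non-faces of Δ(Σ) (on 5 rays):

  P = {1,3}:  v_{1} + v_{3} = 0  so sig = (2; —)
  P = {2,5}:  v_{2} + v_{5} = 0  so sig = (2; —)
  P = {1,4}:  v_{1} + v_{4} = v_{2}  so sig = (2; 1)
  P = {2,3}:  v_{2} + v_{3} = v_{4}  so sig = (2; 1)
  P = {4,5}:  v_{4} + v_{5} = v_{3}  so sig = (2; 1)

so the primitive-relation signature multiset is
    |P|=2: 5 collections, coeffs (), (), (1), (1), (1)
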